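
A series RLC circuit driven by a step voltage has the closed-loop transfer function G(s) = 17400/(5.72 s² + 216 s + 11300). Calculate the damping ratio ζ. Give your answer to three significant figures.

ζ ≈ 0.425

Dividing through by 5.72: denominator becomes s² + 37.76 s + 1976.
So ω_n = √1976 = 44.4 rad/s and ζ = 37.76/(2·44.4) = 0.425.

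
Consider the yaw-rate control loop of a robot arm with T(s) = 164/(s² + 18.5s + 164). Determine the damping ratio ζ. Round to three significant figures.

ζ ≈ 0.722

Matching coefficients with s² + 2ζω_n s + ω_n² gives ω_n² = 164 ⇒ ω_n = 12.8 rad/s, and ζ = 18.5/(2ω_n) = 0.722.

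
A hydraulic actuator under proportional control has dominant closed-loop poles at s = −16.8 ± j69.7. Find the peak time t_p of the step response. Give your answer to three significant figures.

t_p = π/ω_d with ω_d = 69.7 (the imaginary part), so t_p = 0.0451 s.

t_p ≈ 0.0451 s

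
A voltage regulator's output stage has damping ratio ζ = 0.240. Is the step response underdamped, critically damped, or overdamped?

Since ζ = 0.240 < 1, the system is underdamped.

underdamped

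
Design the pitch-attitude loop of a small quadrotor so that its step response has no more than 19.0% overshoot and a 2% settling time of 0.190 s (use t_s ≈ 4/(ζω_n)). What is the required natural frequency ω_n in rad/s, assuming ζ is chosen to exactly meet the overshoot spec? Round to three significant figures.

Inverting the overshoot relation: ζ = |ln 0.190|/√(π² + ln²0.190) = 0.467.
From t_s ≈ 4/(ζω_n): ω_n = 4/(ζ·t_s) = 4/(0.467·0.190) = 45.0 rad/s.

ω_n ≈ 45.0 rad/s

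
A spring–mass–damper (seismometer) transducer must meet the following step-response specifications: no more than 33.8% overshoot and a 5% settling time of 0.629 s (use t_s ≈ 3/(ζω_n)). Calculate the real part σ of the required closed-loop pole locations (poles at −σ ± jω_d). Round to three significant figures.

The settling-time spec alone fixes σ = ζω_n = 3/t_s = 3/0.629 = 4.77.
(Overshoot then fixes ζ = 0.326 and hence ω_d = σ·√(1−ζ²)/ζ = 13.8 rad/s.)

σ ≈ 4.77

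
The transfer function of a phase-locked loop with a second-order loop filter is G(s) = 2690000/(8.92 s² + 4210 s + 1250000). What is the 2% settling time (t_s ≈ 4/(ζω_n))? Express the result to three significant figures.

Dividing through by 8.92: denominator becomes s² + 472.0 s + 140100.
So ω_n = √140100 = 374 rad/s and ζ = 472.0/(2·374) = 0.630.
t_s ≈ 4/(ζω_n) = 0.0170 s.

t_s ≈ 0.0170 s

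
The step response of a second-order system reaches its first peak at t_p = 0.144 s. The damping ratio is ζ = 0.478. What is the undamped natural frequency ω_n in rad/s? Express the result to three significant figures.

Peak time t_p = π/ω_d, so ω_d = π/t_p = π/0.144 = 21.8 rad/s.
ω_n = ω_d/√(1−ζ²) = 21.8/√0.772 = 24.8 rad/s.

ω_n ≈ 24.8 rad/s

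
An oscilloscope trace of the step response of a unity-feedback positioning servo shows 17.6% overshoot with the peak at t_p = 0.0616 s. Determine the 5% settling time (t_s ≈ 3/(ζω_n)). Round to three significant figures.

t_s ≈ 0.106 s

From the overshoot, ζ = −ln(OS)/√(π²+ln²(OS)) = 0.484.
From t_p = π/ω_d, ω_d = π/0.0616 = 51.0 rad/s, so ω_n = ω_d/√(1−ζ²) = 58.3 rad/s.
t_s ≈ 3/(ζω_n) = 3/(0.484·58.3) = 0.106 s.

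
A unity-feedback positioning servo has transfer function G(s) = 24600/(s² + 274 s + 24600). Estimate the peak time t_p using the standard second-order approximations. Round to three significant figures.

t_p ≈ 0.0411 s

Comparing the denominator to s² + 2ζω_n s + ω_n²: ω_n = √24600 = 157 rad/s, and 2ζω_n = 274 so ζ = 274/(2·157) = 0.873.
ω_d = 157·√(1 − 0.873²) = 76.4 rad/s. Then t_p = π/ω_d = 0.0411 s.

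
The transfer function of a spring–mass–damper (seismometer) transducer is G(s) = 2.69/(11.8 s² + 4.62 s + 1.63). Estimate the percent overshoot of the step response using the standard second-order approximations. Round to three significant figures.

Dividing through by 11.8: denominator becomes s² + 0.3915 s + 0.1381.
So ω_n = √0.1381 = 0.372 rad/s and ζ = 0.3915/(2·0.372) = 0.527.
%OS = 100·exp(−πζ/√(1−ζ²)) = 14.3%.

%OS ≈ 14.3%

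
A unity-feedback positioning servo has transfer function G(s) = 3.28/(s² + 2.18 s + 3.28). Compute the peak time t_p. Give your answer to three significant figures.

t_p ≈ 2.17 s

Comparing the denominator to s² + 2ζω_n s + ω_n²: ω_n = √3.28 = 1.81 rad/s, and 2ζω_n = 2.18 so ζ = 2.18/(2·1.81) = 0.602.
The damped frequency ω_d = ω_n√(1−ζ²) = 1.45 rad/s. Then t_p = π/ω_d = 2.17 s.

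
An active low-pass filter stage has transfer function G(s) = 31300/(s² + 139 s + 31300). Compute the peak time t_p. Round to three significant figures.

ω_n = √31300 = 177 rad/s; ζ = 139/(2·177) = 0.393.
ω_d = 177·√(1 − 0.393²) = 163 rad/s. Then t_p = π/ω_d = 0.0193 s.

t_p ≈ 0.0193 s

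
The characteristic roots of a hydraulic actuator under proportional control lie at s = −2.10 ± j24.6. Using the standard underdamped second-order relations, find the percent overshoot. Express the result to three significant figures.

%OS ≈ 76.5%

With σ = 2.10, ω_d = 24.6: ω_n = √(σ²+ω_d²) = 24.7 rad/s, ζ = σ/ω_n = 0.0851.
%OS = 100 e^{−πζ/√(1−ζ²)} with ζ = 0.0851 gives 76.5%.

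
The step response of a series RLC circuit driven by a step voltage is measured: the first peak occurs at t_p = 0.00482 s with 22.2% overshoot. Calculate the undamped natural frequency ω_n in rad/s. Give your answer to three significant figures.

ω_n ≈ 723 rad/s

ζ from %OS: ζ = |ln 0.222|/√(π²+ln²0.222) = 0.432.
t_p = π/ω_d ⇒ ω_d = 652 rad/s; then ω_n = ω_d/√(1−ζ²) = 723 rad/s.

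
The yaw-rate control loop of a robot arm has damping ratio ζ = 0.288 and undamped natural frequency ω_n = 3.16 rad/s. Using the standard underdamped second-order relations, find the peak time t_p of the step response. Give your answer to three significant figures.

The damped frequency is ω_d = ω_n√(1−ζ²) = 3.16·√(1−0.0829) = 3.03 rad/s.
Peak time t_p = π/ω_d = π/3.03 = 1.04 s.

t_p ≈ 1.04 s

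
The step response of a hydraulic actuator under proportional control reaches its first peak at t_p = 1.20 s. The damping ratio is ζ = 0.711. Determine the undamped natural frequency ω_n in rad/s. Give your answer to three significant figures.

Peak time t_p = π/ω_d, so ω_d = π/t_p = π/1.20 = 2.62 rad/s.
ω_n = ω_d/√(1−ζ²) = 2.62/√0.494 = 3.72 rad/s.

ω_n ≈ 3.72 rad/s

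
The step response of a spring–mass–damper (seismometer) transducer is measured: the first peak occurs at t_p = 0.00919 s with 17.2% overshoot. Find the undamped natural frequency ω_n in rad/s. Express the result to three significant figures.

ω_n ≈ 392 rad/s

The overshoot fixes ζ = −ln(OS)/√(π²+ln²(OS)) = 0.489.
From t_p = π/ω_d, ω_d = π/0.00919 = 342 rad/s, so ω_n = ω_d/√(1−ζ²) = 392 rad/s.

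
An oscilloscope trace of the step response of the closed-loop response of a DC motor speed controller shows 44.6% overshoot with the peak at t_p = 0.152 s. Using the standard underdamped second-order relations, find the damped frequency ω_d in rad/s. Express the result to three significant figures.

t_p = π/ω_d, so ω_d = π/0.152 = 20.7 rad/s.

ω_d ≈ 20.7 rad/s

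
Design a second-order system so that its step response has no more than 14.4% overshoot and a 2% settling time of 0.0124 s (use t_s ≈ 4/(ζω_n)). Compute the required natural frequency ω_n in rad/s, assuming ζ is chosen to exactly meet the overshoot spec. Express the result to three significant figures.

ω_n ≈ 614 rad/s

ζ = −ln(OS)/√(π² + (ln OS)²). With OS = 0.144, ln OS = −1.938 and ζ = 1.938/3.691 = 0.525.
From t_s ≈ 4/(ζω_n): ω_n = 4/(ζ·t_s) = 4/(0.525·0.0124) = 614 rad/s.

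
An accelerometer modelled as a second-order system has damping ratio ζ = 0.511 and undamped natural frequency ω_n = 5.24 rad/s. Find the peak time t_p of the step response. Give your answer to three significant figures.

t_p ≈ 0.697 s

The damped frequency is ω_d = ω_n√(1−ζ²) = 5.24·√(1−0.261) = 4.50 rad/s.
Peak time t_p = π/ω_d = π/4.50 = 0.697 s.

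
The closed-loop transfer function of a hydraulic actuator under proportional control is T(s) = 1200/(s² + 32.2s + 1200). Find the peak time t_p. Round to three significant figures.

Comparing the denominator to s² + 2ζω_n s + ω_n²: ω_n = √1200 = 34.6 rad/s, and 2ζω_n = 32.2 so ζ = 32.2/(2·34.6) = 0.465.
ω_d = 34.6·√(1 − 0.465²) = 30.7 rad/s. Then t_p = π/ω_d = 0.102 s.

t_p ≈ 0.102 s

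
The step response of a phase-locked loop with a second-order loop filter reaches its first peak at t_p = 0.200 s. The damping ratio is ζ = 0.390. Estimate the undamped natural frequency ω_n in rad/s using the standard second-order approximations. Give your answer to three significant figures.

ω_n ≈ 17.1 rad/s

Peak time t_p = π/ω_d, so ω_d = π/t_p = π/0.200 = 15.7 rad/s.
ω_n = ω_d/√(1−ζ²) = 15.7/√0.848 = 17.1 rad/s.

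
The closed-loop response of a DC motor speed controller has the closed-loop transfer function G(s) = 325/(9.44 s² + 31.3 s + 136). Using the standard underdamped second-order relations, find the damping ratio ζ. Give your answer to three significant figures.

ζ ≈ 0.437

Dividing through by 9.44: denominator becomes s² + 3.316 s + 14.41.
So ω_n = √14.41 = 3.80 rad/s and ζ = 3.316/(2·3.80) = 0.437.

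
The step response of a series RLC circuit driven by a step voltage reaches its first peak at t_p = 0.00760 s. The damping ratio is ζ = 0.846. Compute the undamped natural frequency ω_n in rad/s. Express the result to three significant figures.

ω_n ≈ 775 rad/s

Peak time t_p = π/ω_d, so ω_d = π/t_p = π/0.00760 = 413 rad/s.
ω_n = ω_d/√(1−ζ²) = 413/√0.284 = 775 rad/s.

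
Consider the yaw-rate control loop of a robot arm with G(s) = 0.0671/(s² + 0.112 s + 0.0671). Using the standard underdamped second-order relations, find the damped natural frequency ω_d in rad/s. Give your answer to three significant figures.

ω_d ≈ 0.253 rad/s

ω_n = √0.0671 = 0.259 rad/s; ζ = 0.112/(2·0.259) = 0.216.
ω_d = ω_n√(1−ζ²) = 0.253 rad/s.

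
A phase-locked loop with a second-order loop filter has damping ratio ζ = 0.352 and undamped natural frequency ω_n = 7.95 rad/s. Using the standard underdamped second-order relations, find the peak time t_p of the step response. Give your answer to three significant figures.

t_p ≈ 0.422 s

The damped frequency is ω_d = ω_n√(1−ζ²) = 7.95·√(1−0.124) = 7.44 rad/s.
Peak time t_p = π/ω_d = π/7.44 = 0.422 s.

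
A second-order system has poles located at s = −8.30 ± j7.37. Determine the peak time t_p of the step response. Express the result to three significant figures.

t_p ≈ 0.426 s

t_p = π/ω_d with ω_d = 7.37 (the imaginary part), so t_p = 0.426 s.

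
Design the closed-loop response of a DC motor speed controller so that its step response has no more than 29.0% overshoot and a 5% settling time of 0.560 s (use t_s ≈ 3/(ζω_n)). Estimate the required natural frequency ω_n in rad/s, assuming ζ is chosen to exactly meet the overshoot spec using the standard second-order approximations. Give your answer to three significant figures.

ω_n ≈ 14.6 rad/s

Inverting the overshoot relation: ζ = |ln 0.290|/√(π² + ln²0.290) = 0.367.
From t_s ≈ 3/(ζω_n): ω_n = 3/(ζ·t_s) = 3/(0.367·0.560) = 14.6 rad/s.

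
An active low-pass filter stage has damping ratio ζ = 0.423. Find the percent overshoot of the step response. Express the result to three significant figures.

%OS ≈ 23.1%

For an underdamped second-order system, %OS = 100·exp(−πζ/√(1−ζ²)).
πζ/√(1−ζ²) = π·0.423/√(1−0.179) = 1.467, so %OS = 100·e^(−1.467) = 23.1%.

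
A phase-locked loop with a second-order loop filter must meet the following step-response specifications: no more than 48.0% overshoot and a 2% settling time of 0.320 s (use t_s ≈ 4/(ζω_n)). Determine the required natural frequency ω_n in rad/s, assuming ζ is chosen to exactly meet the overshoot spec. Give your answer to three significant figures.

From %OS = 100·exp(−πζ/√(1−ζ²)), invert to get ζ = −ln(OS)/√(π² + ln²(OS)) with OS = 0.480.
−ln 0.480 = 0.7340, so ζ = 0.7340/√(π² + 0.5387) = 0.228.
Then ω_n = 4/(ζ t_s) = 4/(0.228 × 0.320) = 54.9 rad/s.

ω_n ≈ 54.9 rad/s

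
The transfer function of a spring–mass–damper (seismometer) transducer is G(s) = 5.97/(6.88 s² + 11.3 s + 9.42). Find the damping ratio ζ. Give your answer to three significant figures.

Dividing through by 6.88: denominator becomes s² + 1.642 s + 1.369.
So ω_n = √1.369 = 1.17 rad/s and ζ = 1.642/(2·1.17) = 0.702.

ζ ≈ 0.702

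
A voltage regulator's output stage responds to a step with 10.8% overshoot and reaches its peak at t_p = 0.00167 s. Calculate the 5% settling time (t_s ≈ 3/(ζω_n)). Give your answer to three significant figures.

ζ from %OS: ζ = |ln 0.108|/√(π²+ln²0.108) = 0.578.
From t_p = π/ω_d, ω_d = π/0.00167 = 1880 rad/s, so ω_n = ω_d/√(1−ζ²) = 2310 rad/s.
t_s ≈ 3/(ζω_n) = 3/(0.578·2310) = 0.00225 s.

t_s ≈ 0.00225 s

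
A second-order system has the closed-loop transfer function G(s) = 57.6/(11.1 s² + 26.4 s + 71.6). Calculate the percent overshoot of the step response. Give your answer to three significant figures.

Dividing through by 11.1: denominator becomes s² + 2.378 s + 6.450.
So ω_n = √6.450 = 2.54 rad/s and ζ = 2.378/(2·2.54) = 0.468.
%OS = 100·exp(−πζ/√(1−ζ²)) = 18.9%.

%OS ≈ 18.9%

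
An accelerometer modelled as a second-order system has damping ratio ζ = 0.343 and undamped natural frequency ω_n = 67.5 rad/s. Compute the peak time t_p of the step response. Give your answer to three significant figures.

The damped frequency is ω_d = ω_n√(1−ζ²) = 67.5·√(1−0.118) = 63.4 rad/s.
Peak time t_p = π/ω_d = π/63.4 = 0.0495 s.

t_p ≈ 0.0495 s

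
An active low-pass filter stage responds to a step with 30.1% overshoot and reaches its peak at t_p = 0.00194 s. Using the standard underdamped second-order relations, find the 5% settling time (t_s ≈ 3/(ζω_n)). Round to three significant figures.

t_s ≈ 0.00485 s

From the overshoot, ζ = −ln(OS)/√(π²+ln²(OS)) = 0.357.
t_p = π/ω_d ⇒ ω_d = 1620 rad/s; then ω_n = ω_d/√(1−ζ²) = 1730 rad/s.
t_s ≈ 3/(ζω_n) = 3/(0.357·1730) = 0.00485 s.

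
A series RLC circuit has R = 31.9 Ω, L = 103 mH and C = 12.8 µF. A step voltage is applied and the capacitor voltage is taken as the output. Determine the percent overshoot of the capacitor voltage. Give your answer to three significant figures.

For a series RLC circuit (capacitor voltage as output), ω_n = 1/√(LC) = 1/√(103 mH · 12.8 µF) = 871 rad/s.
ζ = (R/2)·√(C/L) = (31.9/2)·√(12.8 µF/103 mH) = 0.178.
%OS = 100·exp(−πζ/√(1−ζ²)) = 56.7%.

%OS ≈ 56.7%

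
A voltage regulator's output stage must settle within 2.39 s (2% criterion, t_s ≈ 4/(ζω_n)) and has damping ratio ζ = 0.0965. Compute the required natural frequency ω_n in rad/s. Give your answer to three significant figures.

ω_n ≈ 17.3 rad/s

Rearranging t_s ≈ 4/(ζω_n) gives ω_n = 4/(ζ·t_s) = 4/(0.0965 × 2.39) = 17.3 rad/s.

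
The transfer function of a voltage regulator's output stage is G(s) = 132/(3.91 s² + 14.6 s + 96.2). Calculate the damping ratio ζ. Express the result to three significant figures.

Dividing through by 3.91: denominator becomes s² + 3.734 s + 24.60.
So ω_n = √24.60 = 4.96 rad/s and ζ = 3.734/(2·4.96) = 0.376.

ζ ≈ 0.376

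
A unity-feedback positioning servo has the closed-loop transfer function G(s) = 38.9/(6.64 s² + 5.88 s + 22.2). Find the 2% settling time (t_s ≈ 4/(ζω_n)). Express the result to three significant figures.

Dividing through by 6.64: denominator becomes s² + 0.8855 s + 3.343.
So ω_n = √3.343 = 1.83 rad/s and ζ = 0.8855/(2·1.83) = 0.242.
t_s ≈ 4/(ζω_n) = 9.03 s.

t_s ≈ 9.03 s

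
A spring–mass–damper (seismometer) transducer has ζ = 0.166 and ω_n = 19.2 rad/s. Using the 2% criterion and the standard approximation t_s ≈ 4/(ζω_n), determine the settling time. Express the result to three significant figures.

t_s ≈ 4/(ζω_n) = 4/(0.166 × 19.2) = 1.26 s.

t_s ≈ 1.26 s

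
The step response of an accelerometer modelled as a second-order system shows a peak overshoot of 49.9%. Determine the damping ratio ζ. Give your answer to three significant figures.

ζ = −ln(OS)/√(π² + (ln OS)²). With OS = 0.499, ln OS = −0.6951 and ζ = 0.6951/3.218 = 0.216.

ζ ≈ 0.216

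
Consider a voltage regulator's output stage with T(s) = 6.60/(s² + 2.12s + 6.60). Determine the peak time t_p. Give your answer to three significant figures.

Matching coefficients with s² + 2ζω_n s + ω_n² gives ω_n² = 6.60 ⇒ ω_n = 2.57 rad/s, and ζ = 2.12/(2ω_n) = 0.413.
ω_d = 2.57·√(1 − 0.413²) = 2.34 rad/s. Then t_p = π/ω_d = 1.34 s.

t_p ≈ 1.34 s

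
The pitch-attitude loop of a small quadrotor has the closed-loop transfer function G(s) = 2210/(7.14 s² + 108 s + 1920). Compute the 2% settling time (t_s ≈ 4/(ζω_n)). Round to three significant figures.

Dividing through by 7.14: denominator becomes s² + 15.13 s + 268.9.
So ω_n = √268.9 = 16.4 rad/s and ζ = 15.13/(2·16.4) = 0.461.
t_s ≈ 4/(ζω_n) = 0.529 s.

t_s ≈ 0.529 s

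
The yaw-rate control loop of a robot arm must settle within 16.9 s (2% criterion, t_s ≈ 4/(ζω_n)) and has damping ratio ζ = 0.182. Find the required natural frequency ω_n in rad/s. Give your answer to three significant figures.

Rearranging t_s ≈ 4/(ζω_n) gives ω_n = 4/(ζ·t_s) = 4/(0.182 × 16.9) = 1.30 rad/s.

ω_n ≈ 1.30 rad/s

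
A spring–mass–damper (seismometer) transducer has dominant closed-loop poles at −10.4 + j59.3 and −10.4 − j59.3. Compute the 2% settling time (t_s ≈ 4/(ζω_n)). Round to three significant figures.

For poles at −σ ± jω_d, ζω_n = σ = 10.4, so t_s ≈ 4/σ = 0.385 s.

t_s ≈ 0.385 s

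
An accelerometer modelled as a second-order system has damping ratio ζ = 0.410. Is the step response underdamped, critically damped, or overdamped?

Since ζ = 0.410 < 1, the system is underdamped.

underdamped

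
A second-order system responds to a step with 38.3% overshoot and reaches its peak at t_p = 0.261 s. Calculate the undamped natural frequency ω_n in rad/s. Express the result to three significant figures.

The overshoot fixes ζ = −ln(OS)/√(π²+ln²(OS)) = 0.292.
t_p = π/ω_d ⇒ ω_d = 12.0 rad/s; then ω_n = ω_d/√(1−ζ²) = 12.6 rad/s.

ω_n ≈ 12.6 rad/s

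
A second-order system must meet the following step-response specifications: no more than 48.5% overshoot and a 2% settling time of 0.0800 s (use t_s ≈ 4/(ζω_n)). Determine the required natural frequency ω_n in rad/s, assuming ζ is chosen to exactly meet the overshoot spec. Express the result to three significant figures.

Inverting the overshoot relation: ζ = |ln 0.485|/√(π² + ln²0.485) = 0.224.
From t_s ≈ 4/(ζω_n): ω_n = 4/(ζ·t_s) = 4/(0.224·0.0800) = 223 rad/s.

ω_n ≈ 223 rad/s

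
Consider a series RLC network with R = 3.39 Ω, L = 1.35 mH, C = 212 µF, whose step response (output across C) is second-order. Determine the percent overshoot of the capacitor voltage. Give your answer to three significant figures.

%OS ≈ 5.79%

For a series RLC circuit (capacitor voltage as output), ω_n = 1/√(LC) = 1/√(1.35 mH · 212 µF) = 1870 rad/s.
ζ = (R/2)·√(C/L) = (3.39/2)·√(212 µF/1.35 mH) = 0.672.
%OS = 100·exp(−πζ/√(1−ζ²)) = 5.79%.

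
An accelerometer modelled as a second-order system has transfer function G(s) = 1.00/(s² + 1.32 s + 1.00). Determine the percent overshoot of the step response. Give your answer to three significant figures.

Comparing the denominator to s² + 2ζω_n s + ω_n²: ω_n = √1.00 = 1.00 rad/s, and 2ζω_n = 1.32 so ζ = 1.32/(2·1.00) = 0.660.
%OS = 100·exp(−πζ/√(1−ζ²)) = 6.33%.

%OS ≈ 6.33%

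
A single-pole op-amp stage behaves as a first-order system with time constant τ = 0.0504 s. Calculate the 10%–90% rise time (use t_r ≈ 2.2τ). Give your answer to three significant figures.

t_r ≈ 0.111 s

t_r ≈ 2.2τ = 0.111 s.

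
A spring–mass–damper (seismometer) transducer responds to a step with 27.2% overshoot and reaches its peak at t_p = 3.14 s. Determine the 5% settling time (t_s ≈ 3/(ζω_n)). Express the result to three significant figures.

ζ from %OS: ζ = |ln 0.272|/√(π²+ln²0.272) = 0.383.
From t_p = π/ω_d, ω_d = π/3.14 = 1.00 rad/s, so ω_n = ω_d/√(1−ζ²) = 1.08 rad/s.
t_s ≈ 3/(ζω_n) = 3/(0.383·1.08) = 7.24 s.

t_s ≈ 7.24 s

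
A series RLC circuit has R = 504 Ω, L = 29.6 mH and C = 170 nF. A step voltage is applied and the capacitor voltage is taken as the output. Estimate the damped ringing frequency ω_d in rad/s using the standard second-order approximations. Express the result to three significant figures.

ω_d ≈ 11200 rad/s

For a series RLC circuit (capacitor voltage as output), ω_n = 1/√(LC) = 1/√(29.6 mH · 170 nF) = 14100 rad/s.
ζ = (R/2)·√(C/L) = (504/2)·√(170 nF/29.6 mH) = 0.604.
ω_d = ω_n√(1−ζ²) = 11200 rad/s.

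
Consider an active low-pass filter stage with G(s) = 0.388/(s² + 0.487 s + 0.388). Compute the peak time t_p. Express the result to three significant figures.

t_p ≈ 5.48 s

Comparing the denominator to s² + 2ζω_n s + ω_n²: ω_n = √0.388 = 0.623 rad/s, and 2ζω_n = 0.487 so ζ = 0.487/(2·0.623) = 0.391.
The damped frequency ω_d = ω_n√(1−ζ²) = 0.573 rad/s. Then t_p = π/ω_d = 5.48 s.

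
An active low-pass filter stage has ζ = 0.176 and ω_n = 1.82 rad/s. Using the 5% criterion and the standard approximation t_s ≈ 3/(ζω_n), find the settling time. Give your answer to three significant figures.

t_s ≈ 3/(ζω_n) = 3/(0.176 × 1.82) = 9.37 s.

t_s ≈ 9.37 s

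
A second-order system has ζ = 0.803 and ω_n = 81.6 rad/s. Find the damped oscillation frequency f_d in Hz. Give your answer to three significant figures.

f_d ≈ 7.74 Hz

ω_d = ω_n√(1−ζ²) = 81.6·√0.355 = 48.6 rad/s.
f_d = ω_d/(2π) = 7.74 Hz.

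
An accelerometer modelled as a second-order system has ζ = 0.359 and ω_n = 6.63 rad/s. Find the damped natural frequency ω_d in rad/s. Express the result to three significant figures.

ω_d = ω_n√(1−ζ²) = 6.63·√0.871 = 6.19 rad/s.

ω_d ≈ 6.19 rad/s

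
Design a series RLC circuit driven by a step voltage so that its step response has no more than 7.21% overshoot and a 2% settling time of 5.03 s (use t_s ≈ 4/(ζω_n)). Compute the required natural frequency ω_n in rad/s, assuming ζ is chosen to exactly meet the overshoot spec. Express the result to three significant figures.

ω_n ≈ 1.24 rad/s

ζ = −ln(OS)/√(π² + (ln OS)²). With OS = 0.0721, ln OS = −2.630 and ζ = 2.630/4.097 = 0.642.
From t_s ≈ 4/(ζω_n): ω_n = 4/(ζ·t_s) = 4/(0.642·5.03) = 1.24 rad/s.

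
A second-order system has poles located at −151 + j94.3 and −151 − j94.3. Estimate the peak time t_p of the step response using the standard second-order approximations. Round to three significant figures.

t_p = π/ω_d with ω_d = 94.3 (the imaginary part), so t_p = 0.0333 s.

t_p ≈ 0.0333 s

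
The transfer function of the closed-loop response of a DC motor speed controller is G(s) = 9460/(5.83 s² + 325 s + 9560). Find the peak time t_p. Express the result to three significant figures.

Dividing through by 5.83: denominator becomes s² + 55.75 s + 1640.
So ω_n = √1640 = 40.5 rad/s and ζ = 55.75/(2·40.5) = 0.688.
ω_d = ω_n√(1−ζ²) = 29.4 rad/s. t_p = π/ω_d = 0.107 s.

t_p ≈ 0.107 s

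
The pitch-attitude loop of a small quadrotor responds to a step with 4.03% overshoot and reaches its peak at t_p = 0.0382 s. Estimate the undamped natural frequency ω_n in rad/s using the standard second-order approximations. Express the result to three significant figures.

ω_n ≈ 118 rad/s

From the overshoot, ζ = −ln(OS)/√(π²+ln²(OS)) = 0.715.
From t_p = π/ω_d, ω_d = π/0.0382 = 82.2 rad/s, so ω_n = ω_d/√(1−ζ²) = 118 rad/s.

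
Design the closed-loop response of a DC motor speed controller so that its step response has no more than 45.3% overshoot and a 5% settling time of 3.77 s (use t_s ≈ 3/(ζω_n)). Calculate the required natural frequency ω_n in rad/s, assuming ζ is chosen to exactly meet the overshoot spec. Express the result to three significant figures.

ω_n ≈ 3.26 rad/s

Inverting the overshoot relation: ζ = |ln 0.453|/√(π² + ln²0.453) = 0.244.
From t_s ≈ 3/(ζω_n): ω_n = 3/(ζ·t_s) = 3/(0.244·3.77) = 3.26 rad/s.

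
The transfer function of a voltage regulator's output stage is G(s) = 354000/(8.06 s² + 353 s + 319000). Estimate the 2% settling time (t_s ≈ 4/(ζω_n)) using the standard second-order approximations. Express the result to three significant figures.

Dividing through by 8.06: denominator becomes s² + 43.80 s + 39580.
So ω_n = √39580 = 199 rad/s and ζ = 43.80/(2·199) = 0.110.
t_s ≈ 4/(ζω_n) = 0.183 s.

t_s ≈ 0.183 s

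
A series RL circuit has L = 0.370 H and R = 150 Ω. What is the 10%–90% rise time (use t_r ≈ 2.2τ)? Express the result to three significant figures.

t_r ≈ 0.00543 s

τ = L/R = 0.370/150 = 0.00247 s.
t_r ≈ 2.2τ = 0.00543 s.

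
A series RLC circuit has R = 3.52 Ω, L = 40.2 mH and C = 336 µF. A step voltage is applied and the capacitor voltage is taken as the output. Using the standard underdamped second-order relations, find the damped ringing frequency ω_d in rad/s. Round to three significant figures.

ω_d ≈ 269 rad/s

For a series RLC circuit (capacitor voltage as output), ω_n = 1/√(LC) = 1/√(40.2 mH · 336 µF) = 272 rad/s.
ζ = (R/2)·√(C/L) = (3.52/2)·√(336 µF/40.2 mH) = 0.161.
ω_d = 272·√(1 − 0.161²) = 269 rad/s.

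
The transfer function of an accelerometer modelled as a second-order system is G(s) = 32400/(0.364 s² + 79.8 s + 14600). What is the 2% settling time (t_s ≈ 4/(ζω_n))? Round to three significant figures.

t_s ≈ 0.0365 s

Dividing through by 0.364: denominator becomes s² + 219.2 s + 40110.
So ω_n = √40110 = 200 rad/s and ζ = 219.2/(2·200) = 0.547.
t_s ≈ 4/(ζω_n) = 0.0365 s.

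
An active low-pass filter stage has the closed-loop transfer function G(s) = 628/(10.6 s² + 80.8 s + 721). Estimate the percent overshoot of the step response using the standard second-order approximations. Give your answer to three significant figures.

Dividing through by 10.6: denominator becomes s² + 7.623 s + 68.02.
So ω_n = √68.02 = 8.25 rad/s and ζ = 7.623/(2·8.25) = 0.462.
%OS = 100·exp(−πζ/√(1−ζ²)) = 19.5%.

%OS ≈ 19.5%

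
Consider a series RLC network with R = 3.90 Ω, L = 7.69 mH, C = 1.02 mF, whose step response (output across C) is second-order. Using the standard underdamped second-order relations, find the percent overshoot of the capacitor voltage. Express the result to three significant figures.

For a series RLC circuit (capacitor voltage as output), ω_n = 1/√(LC) = 1/√(7.69 mH · 1.02 mF) = 357 rad/s.
ζ = (R/2)·√(C/L) = (3.90/2)·√(1.02 mF/7.69 mH) = 0.710.
%OS = 100 e^{−πζ/√(1−ζ²)} with ζ = 0.710 gives 4.20%.

%OS ≈ 4.20%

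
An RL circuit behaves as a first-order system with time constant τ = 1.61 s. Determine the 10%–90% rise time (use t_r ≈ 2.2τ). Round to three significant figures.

t_r ≈ 2.2τ = 3.54 s.

t_r ≈ 3.54 s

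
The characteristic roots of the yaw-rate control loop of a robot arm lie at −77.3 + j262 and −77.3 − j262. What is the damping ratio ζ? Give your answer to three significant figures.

The poles are at −σ ± jω_d with σ = 77.3 and ω_d = 262, so ω_n = √(σ²+ω_d²) = 273 rad/s and ζ = σ/ω_n = 0.283.

ζ ≈ 0.283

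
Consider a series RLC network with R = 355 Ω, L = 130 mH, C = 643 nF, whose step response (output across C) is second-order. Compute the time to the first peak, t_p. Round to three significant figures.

For a series RLC circuit (capacitor voltage as output), ω_n = 1/√(LC) = 1/√(130 mH · 643 nF) = 3460 rad/s.
ζ = (R/2)·√(C/L) = (355/2)·√(643 nF/130 mH) = 0.395.
The damped frequency ω_d = ω_n√(1−ζ²) = 3180 rad/s. t_p = π/ω_d = 0.000989 s.

t_p ≈ 0.000989 s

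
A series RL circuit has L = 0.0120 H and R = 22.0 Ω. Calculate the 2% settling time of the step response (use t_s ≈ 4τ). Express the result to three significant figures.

t_s ≈ 0.00218 s

τ = L/R = 0.0120/22.0 = 0.000545 s.
t_s ≈ 4τ = 0.00218 s.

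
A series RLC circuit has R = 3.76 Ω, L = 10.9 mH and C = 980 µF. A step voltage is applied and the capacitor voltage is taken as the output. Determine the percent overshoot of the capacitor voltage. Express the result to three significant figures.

For a series RLC circuit (capacitor voltage as output), ω_n = 1/√(LC) = 1/√(10.9 mH · 980 µF) = 306 rad/s.
ζ = (R/2)·√(C/L) = (3.76/2)·√(980 µF/10.9 mH) = 0.564.
%OS = 100 e^{−πζ/√(1−ζ²)} with ζ = 0.564 gives 11.7%.

%OS ≈ 11.7%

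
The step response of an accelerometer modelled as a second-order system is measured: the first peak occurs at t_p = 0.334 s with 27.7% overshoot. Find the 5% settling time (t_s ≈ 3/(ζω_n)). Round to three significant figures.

t_s ≈ 0.781 s

From the overshoot, ζ = −ln(OS)/√(π²+ln²(OS)) = 0.378.
From t_p = π/ω_d, ω_d = π/0.334 = 9.41 rad/s, so ω_n = ω_d/√(1−ζ²) = 10.2 rad/s.
t_s ≈ 3/(ζω_n) = 3/(0.378·10.2) = 0.781 s.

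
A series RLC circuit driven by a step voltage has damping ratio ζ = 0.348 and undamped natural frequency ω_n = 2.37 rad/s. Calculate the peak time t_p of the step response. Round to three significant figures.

The damped frequency is ω_d = ω_n√(1−ζ²) = 2.37·√(1−0.121) = 2.22 rad/s.
Peak time t_p = π/ω_d = π/2.22 = 1.41 s.

t_p ≈ 1.41 s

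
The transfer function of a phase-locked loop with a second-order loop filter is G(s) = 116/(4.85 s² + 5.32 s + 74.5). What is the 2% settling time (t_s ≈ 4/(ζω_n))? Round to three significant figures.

t_s ≈ 7.29 s

Dividing through by 4.85: denominator becomes s² + 1.097 s + 15.36.
So ω_n = √15.36 = 3.92 rad/s and ζ = 1.097/(2·3.92) = 0.140.
t_s ≈ 4/(ζω_n) = 7.29 s.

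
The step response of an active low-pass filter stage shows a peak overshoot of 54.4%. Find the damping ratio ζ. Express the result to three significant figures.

ζ ≈ 0.190

Inverting the overshoot relation: ζ = |ln 0.544|/√(π² + ln²0.544) = 0.190.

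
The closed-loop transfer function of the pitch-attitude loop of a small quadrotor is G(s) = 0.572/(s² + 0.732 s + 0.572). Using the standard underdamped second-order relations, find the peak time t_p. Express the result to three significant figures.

t_p ≈ 4.75 s

ω_n = √0.572 = 0.756 rad/s; ζ = 0.732/(2·0.756) = 0.484.
ω_d = ω_n√(1−ζ²) = 0.662 rad/s. Then t_p = π/ω_d = 4.75 s.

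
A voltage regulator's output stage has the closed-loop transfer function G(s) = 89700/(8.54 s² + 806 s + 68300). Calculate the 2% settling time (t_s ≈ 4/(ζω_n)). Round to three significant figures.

t_s ≈ 0.0848 s

Dividing through by 8.54: denominator becomes s² + 94.38 s + 7998.
So ω_n = √7998 = 89.4 rad/s and ζ = 94.38/(2·89.4) = 0.528.
t_s ≈ 4/(ζω_n) = 0.0848 s.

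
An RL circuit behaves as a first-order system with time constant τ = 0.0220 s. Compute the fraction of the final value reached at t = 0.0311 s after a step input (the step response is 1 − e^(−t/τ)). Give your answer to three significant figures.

y(t)/y_∞ = 1 − e^(−t/τ) = 1 − e^(−0.0311/0.0220) = 1 − e^(−1.41) = 0.757.

y/y_∞ ≈ 0.757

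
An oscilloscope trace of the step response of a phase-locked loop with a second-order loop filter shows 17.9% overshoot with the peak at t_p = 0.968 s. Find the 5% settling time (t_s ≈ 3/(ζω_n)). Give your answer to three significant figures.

t_s ≈ 1.69 s

From the overshoot, ζ = −ln(OS)/√(π²+ln²(OS)) = 0.480.
From t_p = π/ω_d, ω_d = π/0.968 = 3.25 rad/s, so ω_n = ω_d/√(1−ζ²) = 3.70 rad/s.
t_s ≈ 3/(ζω_n) = 3/(0.480·3.70) = 1.69 s.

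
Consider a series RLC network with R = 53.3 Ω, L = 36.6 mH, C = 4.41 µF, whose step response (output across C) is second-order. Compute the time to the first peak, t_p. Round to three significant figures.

For a series RLC circuit (capacitor voltage as output), ω_n = 1/√(LC) = 1/√(36.6 mH · 4.41 µF) = 2490 rad/s.
ζ = (R/2)·√(C/L) = (53.3/2)·√(4.41 µF/36.6 mH) = 0.293.
The damped frequency ω_d = ω_n√(1−ζ²) = 2380 rad/s. t_p = π/ω_d = 0.00132 s.

t_p ≈ 0.00132 s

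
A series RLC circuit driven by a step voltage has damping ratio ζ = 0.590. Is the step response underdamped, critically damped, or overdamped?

Since ζ = 0.590 < 1, the system is underdamped.

underdamped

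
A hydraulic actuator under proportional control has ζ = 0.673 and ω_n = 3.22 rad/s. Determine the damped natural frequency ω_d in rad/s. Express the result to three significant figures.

ω_d ≈ 2.38 rad/s

ω_d = ω_n√(1−ζ²) = 3.22·√0.547 = 2.38 rad/s.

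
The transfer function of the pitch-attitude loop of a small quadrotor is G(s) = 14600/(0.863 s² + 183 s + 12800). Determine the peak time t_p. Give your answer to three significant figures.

Dividing through by 0.863: denominator becomes s² + 212.1 s + 14830.
So ω_n = √14830 = 122 rad/s and ζ = 212.1/(2·122) = 0.871.
The damped frequency ω_d = ω_n√(1−ζ²) = 59.9 rad/s. t_p = π/ω_d = 0.0524 s.

t_p ≈ 0.0524 s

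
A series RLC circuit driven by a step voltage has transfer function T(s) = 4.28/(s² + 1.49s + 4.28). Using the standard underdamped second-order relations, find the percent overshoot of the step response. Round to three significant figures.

%OS ≈ 29.7%

ω_n = √4.28 = 2.07 rad/s; ζ = 1.49/(2·2.07) = 0.360.
Overshoot: exp(−π·0.360/√(1−0.360²)) = 0.297, i.e. 29.7%.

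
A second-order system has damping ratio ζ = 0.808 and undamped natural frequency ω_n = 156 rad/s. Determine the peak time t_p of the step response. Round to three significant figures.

The damped frequency is ω_d = ω_n√(1−ζ²) = 156·√(1−0.653) = 91.9 rad/s.
Peak time t_p = π/ω_d = π/91.9 = 0.0342 s.

t_p ≈ 0.0342 s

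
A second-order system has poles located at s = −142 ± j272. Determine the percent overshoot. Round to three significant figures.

With σ = 142, ω_d = 272: ω_n = √(σ²+ω_d²) = 307 rad/s, ζ = σ/ω_n = 0.463.
%OS = 100 e^{−πζ/√(1−ζ²)} with ζ = 0.463 gives 19.4%.

%OS ≈ 19.4%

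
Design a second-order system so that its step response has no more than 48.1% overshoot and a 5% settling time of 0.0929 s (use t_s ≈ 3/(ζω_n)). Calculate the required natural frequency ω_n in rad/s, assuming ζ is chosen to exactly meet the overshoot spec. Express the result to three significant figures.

Inverting the overshoot relation: ζ = |ln 0.481|/√(π² + ln²0.481) = 0.227.
From t_s ≈ 3/(ζω_n): ω_n = 3/(ζ·t_s) = 3/(0.227·0.0929) = 142 rad/s.

ω_n ≈ 142 rad/s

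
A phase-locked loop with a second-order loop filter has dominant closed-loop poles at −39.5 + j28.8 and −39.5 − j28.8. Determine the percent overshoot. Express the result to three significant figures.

With σ = 39.5, ω_d = 28.8: ω_n = √(σ²+ω_d²) = 48.9 rad/s, ζ = σ/ω_n = 0.808.
%OS = 100·exp(−πζ/√(1−ζ²)) = 1.34%.

%OS ≈ 1.34%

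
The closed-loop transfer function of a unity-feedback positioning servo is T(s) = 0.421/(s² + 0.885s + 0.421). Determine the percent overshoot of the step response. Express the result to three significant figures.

Comparing the denominator to s² + 2ζω_n s + ω_n²: ω_n = √0.421 = 0.649 rad/s, and 2ζω_n = 0.885 so ζ = 0.885/(2·0.649) = 0.682.
%OS = 100·exp(−πζ/√(1−ζ²)) = 5.34%.

%OS ≈ 5.34%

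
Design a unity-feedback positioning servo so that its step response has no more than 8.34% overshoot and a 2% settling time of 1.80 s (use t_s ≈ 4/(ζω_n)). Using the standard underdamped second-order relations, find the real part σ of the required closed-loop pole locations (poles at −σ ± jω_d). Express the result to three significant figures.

σ ≈ 2.22

The settling-time spec alone fixes σ = ζω_n = 4/t_s = 4/1.80 = 2.22.
(Overshoot then fixes ζ = 0.620 and hence ω_d = σ·√(1−ζ²)/ζ = 2.81 rad/s.)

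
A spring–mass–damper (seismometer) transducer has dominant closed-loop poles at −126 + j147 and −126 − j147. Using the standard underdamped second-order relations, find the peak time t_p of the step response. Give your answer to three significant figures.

t_p ≈ 0.0214 s

t_p = π/ω_d with ω_d = 147 (the imaginary part), so t_p = 0.0214 s.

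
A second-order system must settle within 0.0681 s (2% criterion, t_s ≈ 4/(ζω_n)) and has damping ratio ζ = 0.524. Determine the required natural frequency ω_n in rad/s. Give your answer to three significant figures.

Rearranging t_s ≈ 4/(ζω_n) gives ω_n = 4/(ζ·t_s) = 4/(0.524 × 0.0681) = 112 rad/s.

ω_n ≈ 112 rad/s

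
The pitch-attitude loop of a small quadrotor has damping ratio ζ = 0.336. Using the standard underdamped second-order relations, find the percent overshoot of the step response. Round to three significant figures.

For an underdamped second-order system, %OS = 100·exp(−πζ/√(1−ζ²)).
πζ/√(1−ζ²) = π·0.336/√(1−0.113) = 1.121, so %OS = 100·e^(−1.121) = 32.6%.

%OS ≈ 32.6%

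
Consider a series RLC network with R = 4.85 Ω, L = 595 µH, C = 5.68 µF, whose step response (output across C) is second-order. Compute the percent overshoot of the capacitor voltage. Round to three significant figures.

For a series RLC circuit (capacitor voltage as output), ω_n = 1/√(LC) = 1/√(595 µH · 5.68 µF) = 17200 rad/s.
ζ = (R/2)·√(C/L) = (4.85/2)·√(5.68 µF/595 µH) = 0.237.
Overshoot: exp(−π·0.237/√(1−0.237²)) = 0.465, i.e. 46.5%.

%OS ≈ 46.5%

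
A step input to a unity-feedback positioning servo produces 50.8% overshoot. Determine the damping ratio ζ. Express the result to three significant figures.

From %OS = 100·exp(−πζ/√(1−ζ²)), invert to get ζ = −ln(OS)/√(π² + ln²(OS)) with OS = 0.508.
−ln 0.508 = 0.6773, so ζ = 0.6773/√(π² + 0.4587) = 0.211.

ζ ≈ 0.211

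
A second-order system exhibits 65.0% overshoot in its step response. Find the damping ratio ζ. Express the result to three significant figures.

ζ = −ln(OS)/√(π² + (ln OS)²). With OS = 0.650, ln OS = −0.4308 and ζ = 0.4308/3.171 = 0.136.

ζ ≈ 0.136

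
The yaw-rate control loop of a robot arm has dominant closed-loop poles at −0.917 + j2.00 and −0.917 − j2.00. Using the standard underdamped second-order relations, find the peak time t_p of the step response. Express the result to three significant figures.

t_p = π/ω_d with ω_d = 2.00 (the imaginary part), so t_p = 1.57 s.

t_p ≈ 1.57 s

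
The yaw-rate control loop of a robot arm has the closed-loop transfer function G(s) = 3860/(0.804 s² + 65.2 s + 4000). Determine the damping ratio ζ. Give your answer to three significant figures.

ζ ≈ 0.575

Dividing through by 0.804: denominator becomes s² + 81.09 s + 4975.
So ω_n = √4975 = 70.5 rad/s and ζ = 81.09/(2·70.5) = 0.575.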